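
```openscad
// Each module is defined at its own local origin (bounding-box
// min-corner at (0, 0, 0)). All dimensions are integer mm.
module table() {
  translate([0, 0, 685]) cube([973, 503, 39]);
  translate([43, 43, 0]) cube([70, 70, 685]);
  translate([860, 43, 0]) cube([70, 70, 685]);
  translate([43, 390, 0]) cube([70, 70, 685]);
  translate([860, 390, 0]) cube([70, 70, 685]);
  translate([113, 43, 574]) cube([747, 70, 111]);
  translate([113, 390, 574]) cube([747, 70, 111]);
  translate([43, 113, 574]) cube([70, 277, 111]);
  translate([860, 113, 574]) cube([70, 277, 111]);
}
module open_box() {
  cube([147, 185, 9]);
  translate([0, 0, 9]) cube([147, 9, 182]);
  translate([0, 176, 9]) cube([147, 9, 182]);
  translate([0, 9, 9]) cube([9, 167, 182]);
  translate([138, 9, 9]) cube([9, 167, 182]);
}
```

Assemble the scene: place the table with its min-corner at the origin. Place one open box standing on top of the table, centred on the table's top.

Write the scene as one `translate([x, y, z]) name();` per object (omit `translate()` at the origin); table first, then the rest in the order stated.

table();
translate([413, 159, 724]) open_box();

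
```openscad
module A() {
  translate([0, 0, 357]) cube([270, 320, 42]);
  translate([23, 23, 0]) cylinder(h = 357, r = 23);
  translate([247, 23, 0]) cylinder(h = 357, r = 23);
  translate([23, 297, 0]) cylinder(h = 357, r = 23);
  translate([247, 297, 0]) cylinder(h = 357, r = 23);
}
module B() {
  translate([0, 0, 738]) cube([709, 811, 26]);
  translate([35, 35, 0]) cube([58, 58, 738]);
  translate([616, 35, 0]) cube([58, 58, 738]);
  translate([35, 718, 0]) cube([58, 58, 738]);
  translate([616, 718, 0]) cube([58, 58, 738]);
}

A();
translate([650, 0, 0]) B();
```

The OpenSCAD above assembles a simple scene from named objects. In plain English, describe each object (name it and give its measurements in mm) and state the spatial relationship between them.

A is a four-legged stool. The seat is 270×320 mm, 42 mm thick, top at z = 399 mm. It stands on four round legs, each 46 mm in diameter, from z = 0 to the seat underside, each leg's axis is inset half a diameter from the nearest pair of seat edges (so the leg's bounding box is flush with the corner).

B is a rectangular dining table. The top is 709×811×26 mm with its upper surface at z = 764 mm. It stands on four 58×58 mm square legs, each inset 35 mm from the nearest pair of top edges, running from the floor to the underside of the top.

The table is on the floor beside the stool on its +x side.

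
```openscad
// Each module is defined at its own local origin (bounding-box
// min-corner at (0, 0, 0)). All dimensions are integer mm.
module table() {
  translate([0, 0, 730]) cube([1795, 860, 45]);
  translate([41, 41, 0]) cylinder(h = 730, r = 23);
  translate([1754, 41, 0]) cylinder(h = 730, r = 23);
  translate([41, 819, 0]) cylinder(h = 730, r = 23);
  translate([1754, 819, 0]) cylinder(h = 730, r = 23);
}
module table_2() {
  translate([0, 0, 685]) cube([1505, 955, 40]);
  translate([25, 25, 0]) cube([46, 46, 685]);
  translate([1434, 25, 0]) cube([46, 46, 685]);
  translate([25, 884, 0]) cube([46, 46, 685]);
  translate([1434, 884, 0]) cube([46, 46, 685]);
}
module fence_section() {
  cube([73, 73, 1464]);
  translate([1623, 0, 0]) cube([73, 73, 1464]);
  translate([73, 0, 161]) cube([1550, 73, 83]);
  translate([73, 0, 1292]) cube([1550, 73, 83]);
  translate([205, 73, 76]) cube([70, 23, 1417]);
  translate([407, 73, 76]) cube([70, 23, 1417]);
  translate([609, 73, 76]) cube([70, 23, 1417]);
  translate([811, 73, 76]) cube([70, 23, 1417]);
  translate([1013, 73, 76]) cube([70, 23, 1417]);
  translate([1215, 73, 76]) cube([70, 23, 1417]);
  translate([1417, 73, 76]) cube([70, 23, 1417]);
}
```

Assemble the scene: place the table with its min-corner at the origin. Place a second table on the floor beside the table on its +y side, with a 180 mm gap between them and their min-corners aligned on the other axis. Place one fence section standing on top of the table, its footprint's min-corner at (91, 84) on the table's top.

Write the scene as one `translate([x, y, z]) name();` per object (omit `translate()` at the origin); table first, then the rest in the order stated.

table();
translate([0, 1040, 0]) table_2();
translate([91, 84, 775]) fence_section();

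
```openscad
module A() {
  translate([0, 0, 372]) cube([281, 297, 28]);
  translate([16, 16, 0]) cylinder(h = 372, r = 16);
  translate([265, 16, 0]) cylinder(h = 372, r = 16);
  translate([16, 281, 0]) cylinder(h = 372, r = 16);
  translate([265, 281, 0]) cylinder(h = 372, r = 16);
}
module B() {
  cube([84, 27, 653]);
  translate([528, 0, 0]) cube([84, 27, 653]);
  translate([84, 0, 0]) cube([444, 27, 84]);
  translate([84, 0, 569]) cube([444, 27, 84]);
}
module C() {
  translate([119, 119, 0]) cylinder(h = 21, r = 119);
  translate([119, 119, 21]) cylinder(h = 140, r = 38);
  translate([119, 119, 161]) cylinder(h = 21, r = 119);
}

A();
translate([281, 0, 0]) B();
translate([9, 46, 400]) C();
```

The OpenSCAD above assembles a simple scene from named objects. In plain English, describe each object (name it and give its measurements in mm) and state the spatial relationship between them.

A is a simple wooden stool: a rectangular seat 281 mm (x) by 297 mm (y), 28 mm thick, top face at z = 400 mm, on four round legs, each 32 mm in diameter. The legs rest on z = 0, each leg's axis is inset half a diameter from the nearest pair of seat edges (so the leg's bounding box is flush with the corner).

B is a rectangular picture frame lying in the x–z plane (depth along y). The opening is 444 mm wide (x) by 485 mm tall (z), surrounded by a border 84 mm wide on all four sides. The frame is 27 mm deep and is made of two full-height vertical stiles with two horizontal rails fitted between them.

C is a spool: two coaxial disc flanges of radius 119 mm and thickness 21 mm, joined by a core cylinder of radius 38 mm and height 140 mm. The lower flange rests on z = 0 and the three cylinders share a vertical axis.

The picture frame is against the stool's +x side, with their −y faces flush. The spool is on top of the stool.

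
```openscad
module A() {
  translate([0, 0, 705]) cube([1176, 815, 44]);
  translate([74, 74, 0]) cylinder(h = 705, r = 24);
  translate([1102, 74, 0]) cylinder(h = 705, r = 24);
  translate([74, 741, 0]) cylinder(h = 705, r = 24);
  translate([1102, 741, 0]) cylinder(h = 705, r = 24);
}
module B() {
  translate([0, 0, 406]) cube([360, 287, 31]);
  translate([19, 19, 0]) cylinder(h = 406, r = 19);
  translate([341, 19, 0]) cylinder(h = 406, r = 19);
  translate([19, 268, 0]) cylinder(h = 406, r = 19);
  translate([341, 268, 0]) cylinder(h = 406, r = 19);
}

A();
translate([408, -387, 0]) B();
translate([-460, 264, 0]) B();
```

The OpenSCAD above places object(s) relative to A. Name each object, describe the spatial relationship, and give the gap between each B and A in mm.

Each stool's nearest face is 100 mm from the table's bounding box.

A is a table. B is a stool. Two stools sit around the table at the −y, −x sides. The gap between each stool and the table is 100 mm.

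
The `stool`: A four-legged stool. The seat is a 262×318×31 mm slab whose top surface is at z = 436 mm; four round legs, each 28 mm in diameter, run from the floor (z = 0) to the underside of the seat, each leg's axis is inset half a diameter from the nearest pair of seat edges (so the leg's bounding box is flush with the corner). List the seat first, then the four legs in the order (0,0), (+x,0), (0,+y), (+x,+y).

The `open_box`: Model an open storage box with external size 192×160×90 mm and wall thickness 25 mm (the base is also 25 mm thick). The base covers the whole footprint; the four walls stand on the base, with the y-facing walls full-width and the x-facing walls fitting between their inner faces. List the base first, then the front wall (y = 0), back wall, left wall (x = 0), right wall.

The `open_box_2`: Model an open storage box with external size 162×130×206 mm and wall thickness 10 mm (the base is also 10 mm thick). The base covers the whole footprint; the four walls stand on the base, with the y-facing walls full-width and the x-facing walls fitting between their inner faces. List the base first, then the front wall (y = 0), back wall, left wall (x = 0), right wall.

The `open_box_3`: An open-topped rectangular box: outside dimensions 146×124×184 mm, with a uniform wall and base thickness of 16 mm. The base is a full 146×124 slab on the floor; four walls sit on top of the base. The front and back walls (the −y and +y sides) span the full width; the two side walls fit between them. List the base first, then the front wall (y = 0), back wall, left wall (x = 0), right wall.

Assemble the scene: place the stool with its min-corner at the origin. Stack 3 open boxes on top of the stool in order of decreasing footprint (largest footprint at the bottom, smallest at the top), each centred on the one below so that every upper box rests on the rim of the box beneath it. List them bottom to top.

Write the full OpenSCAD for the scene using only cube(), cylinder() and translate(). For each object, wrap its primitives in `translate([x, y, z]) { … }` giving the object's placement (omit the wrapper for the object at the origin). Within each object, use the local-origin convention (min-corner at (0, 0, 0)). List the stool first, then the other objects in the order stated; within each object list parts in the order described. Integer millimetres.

translate([0, 0, 405]) cube([262, 318, 31]);
translate([14, 14, 0]) cylinder(h = 405, r = 14);
translate([248, 14, 0]) cylinder(h = 405, r = 14);
translate([14, 304, 0]) cylinder(h = 405, r = 14);
translate([248, 304, 0]) cylinder(h = 405, r = 14);
translate([35, 79, 436]) {
  cube([192, 160, 25]);
  translate([0, 0, 25]) cube([192, 25, 65]);
  translate([0, 135, 25]) cube([192, 25, 65]);
  translate([0, 25, 25]) cube([25, 110, 65]);
  translate([167, 25, 25]) cube([25, 110, 65]);
}
translate([50, 94, 526]) {
  cube([162, 130, 10]);
  translate([0, 0, 10]) cube([162, 10, 196]);
  translate([0, 120, 10]) cube([162, 10, 196]);
  translate([0, 10, 10]) cube([10, 110, 196]);
  translate([152, 10, 10]) cube([10, 110, 196]);
}
translate([58, 97, 732]) {
  cube([146, 124, 16]);
  translate([0, 0, 16]) cube([146, 16, 168]);
  translate([0, 108, 16]) cube([146, 16, 168]);
  translate([0, 16, 16]) cube([16, 92, 168]);
  translate([130, 16, 16]) cube([16, 92, 168]);
}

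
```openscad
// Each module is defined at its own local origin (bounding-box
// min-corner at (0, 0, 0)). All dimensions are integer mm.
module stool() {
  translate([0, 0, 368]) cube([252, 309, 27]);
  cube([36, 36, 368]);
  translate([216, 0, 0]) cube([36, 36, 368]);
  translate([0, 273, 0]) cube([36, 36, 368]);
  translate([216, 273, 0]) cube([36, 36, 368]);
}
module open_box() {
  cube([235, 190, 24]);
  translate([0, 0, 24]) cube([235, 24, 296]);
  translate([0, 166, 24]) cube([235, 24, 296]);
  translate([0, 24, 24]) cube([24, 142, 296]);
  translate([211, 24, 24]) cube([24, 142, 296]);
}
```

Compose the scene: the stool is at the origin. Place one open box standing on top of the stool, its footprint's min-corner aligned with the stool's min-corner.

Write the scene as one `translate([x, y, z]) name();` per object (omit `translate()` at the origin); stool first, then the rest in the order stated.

stool();
translate([0, 0, 395]) open_box();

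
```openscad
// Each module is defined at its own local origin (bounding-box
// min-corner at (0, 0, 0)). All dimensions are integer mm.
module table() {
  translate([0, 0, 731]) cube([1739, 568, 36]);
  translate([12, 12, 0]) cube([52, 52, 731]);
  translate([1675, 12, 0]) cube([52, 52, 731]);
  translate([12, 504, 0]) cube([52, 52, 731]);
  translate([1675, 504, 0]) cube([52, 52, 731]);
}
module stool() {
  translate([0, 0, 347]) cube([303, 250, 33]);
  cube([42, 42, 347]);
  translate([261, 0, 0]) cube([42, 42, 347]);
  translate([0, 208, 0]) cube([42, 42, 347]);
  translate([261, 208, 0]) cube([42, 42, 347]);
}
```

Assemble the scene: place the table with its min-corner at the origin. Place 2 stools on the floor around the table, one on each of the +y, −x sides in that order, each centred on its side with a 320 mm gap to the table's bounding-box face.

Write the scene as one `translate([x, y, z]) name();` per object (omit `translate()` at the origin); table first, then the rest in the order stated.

table();
translate([718, 888, 0]) stool();
translate([-623, 159, 0]) stool();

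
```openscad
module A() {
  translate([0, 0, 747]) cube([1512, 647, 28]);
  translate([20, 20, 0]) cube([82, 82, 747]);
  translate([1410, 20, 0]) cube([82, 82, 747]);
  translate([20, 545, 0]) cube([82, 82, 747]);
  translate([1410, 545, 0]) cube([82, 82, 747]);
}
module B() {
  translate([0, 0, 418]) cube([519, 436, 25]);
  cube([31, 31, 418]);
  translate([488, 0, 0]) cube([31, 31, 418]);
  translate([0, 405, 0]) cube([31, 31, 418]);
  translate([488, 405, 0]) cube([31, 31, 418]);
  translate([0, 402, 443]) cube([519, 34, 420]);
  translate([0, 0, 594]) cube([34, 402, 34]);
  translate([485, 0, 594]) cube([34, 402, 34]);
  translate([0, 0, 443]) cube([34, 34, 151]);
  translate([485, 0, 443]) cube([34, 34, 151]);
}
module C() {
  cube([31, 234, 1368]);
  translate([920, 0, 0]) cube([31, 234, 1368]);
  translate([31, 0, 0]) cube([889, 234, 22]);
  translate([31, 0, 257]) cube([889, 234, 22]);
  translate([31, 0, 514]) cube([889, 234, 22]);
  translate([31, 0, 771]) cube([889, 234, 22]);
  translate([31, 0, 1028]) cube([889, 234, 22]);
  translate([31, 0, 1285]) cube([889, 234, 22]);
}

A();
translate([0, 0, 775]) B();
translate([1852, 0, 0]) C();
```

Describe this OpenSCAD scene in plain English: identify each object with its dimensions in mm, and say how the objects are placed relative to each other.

A is a rectangular dining table. The top is 1512×647×28 mm with its upper surface at z = 775 mm. It stands on four 82×82 mm square legs, each inset 20 mm from the nearest pair of top edges, running from the floor to the underside of the top.

B is a chair. The seat is a 519×436×25 mm slab with its top at z = 443 mm, on four 31×31 mm corner legs (flush with the seat edges, standing on z = 0). A flat backrest 34 mm thick, 420 mm tall, spans the full seat width and rises from the seat top along its +y edge, rear face flush with the rear of the seat. Two armrests of 34×34 mm section run along each side from the seat's front edge to the front of the backrest, top faces 185 mm above the seat top and outer faces flush with the seat's x-edges; a 34×34 mm post under the front of each armrest stands on the seat at the front corner.

C is an open bookshelf. Two side panels, each 31 mm thick, 234 mm deep and 1368 mm tall, stand 951 mm apart (outside-to-outside). Between them sit 6 shelves, each 22 mm thick and 234 mm deep, spanning the full gap between the sides. The bottom shelf rests on the floor (its underside at z = 0) and the clear gap between one shelf's top and the next shelf's underside is 235 mm.

The chair is on top of the table. The bookshelf is on the floor beside the table on its +x side.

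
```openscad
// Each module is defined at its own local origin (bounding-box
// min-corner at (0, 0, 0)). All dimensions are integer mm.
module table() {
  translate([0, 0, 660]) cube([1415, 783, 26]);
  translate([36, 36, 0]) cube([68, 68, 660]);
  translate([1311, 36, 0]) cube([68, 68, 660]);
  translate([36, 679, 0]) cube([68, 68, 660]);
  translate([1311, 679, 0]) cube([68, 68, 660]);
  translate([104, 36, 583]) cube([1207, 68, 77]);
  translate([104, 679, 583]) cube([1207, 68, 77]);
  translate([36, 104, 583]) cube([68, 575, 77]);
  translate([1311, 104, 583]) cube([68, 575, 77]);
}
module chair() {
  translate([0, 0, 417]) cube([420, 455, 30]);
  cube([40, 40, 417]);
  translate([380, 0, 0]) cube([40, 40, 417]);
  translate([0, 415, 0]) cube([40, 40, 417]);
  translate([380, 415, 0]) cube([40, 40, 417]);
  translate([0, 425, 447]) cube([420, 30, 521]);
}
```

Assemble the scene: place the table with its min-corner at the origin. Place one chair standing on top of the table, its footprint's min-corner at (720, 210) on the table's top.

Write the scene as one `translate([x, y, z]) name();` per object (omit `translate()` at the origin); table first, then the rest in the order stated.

table();
translate([720, 210, 686]) chair();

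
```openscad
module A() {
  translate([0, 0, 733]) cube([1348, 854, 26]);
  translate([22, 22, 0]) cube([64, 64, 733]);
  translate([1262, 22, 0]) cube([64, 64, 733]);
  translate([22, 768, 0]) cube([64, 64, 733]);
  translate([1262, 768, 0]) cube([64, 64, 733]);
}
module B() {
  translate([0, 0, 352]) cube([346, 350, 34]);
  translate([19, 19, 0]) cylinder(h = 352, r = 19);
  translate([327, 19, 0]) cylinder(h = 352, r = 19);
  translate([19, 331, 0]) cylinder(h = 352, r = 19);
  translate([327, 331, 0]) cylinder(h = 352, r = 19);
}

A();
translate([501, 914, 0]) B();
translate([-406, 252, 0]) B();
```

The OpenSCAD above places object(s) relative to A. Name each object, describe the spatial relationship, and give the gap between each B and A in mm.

A is a table. B is a stool. Two stools sit around the table at the +y, −x sides. The gap between each stool and the table is 60 mm.

Each stool's nearest face is 60 mm from the table's bounding box.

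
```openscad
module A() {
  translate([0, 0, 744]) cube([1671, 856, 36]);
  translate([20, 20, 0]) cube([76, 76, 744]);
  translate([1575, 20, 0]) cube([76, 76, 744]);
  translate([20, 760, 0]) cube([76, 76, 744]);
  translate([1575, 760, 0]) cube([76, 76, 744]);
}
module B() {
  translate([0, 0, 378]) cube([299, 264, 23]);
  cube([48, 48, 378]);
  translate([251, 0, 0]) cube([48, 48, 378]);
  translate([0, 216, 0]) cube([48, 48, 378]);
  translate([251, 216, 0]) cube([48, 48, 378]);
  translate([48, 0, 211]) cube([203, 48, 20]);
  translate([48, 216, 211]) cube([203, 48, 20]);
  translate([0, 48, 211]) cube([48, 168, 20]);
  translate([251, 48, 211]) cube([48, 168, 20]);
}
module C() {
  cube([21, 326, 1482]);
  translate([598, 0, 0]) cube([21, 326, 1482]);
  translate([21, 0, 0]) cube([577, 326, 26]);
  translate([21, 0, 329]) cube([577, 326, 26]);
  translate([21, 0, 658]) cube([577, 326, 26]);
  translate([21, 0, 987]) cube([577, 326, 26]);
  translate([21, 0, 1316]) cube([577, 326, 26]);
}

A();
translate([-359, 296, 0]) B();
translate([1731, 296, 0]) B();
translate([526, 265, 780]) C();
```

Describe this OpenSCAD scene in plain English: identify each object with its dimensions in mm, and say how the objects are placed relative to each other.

A is a table with a 1671×856 mm rectangular top, 36 mm thick, top surface at z = 780 mm, supported by four 76×76 mm square legs, each inset 20 mm from the nearest pair of top edges, running from the floor.

B is a four-legged stool. The seat is a 299×264×23 mm slab whose top surface is at z = 401 mm; four square legs, each 48×48 mm in cross-section, run from the floor (z = 0) to the underside of the seat, each flush with a corner of the seat. Four stretchers, 48 mm wide and 20 mm tall, connect adjacent legs with their undersides at z = 211 mm, each running between the inner faces of the legs it joins and aligned with the legs' outer faces on the other axis.

C is a bookshelf 619 mm wide overall, 326 mm deep and 1482 mm tall. The two sides are 21 mm thick vertical panels. 5 horizontal shelves of 26 mm thickness span between the inner faces of the sides; the lowest shelf sits on the floor and shelves are stacked with a clear vertical gap of 303 mm between each pair.

Two stools sit around the table at the −x, +x sides. The bookshelf is on top of the table, centred.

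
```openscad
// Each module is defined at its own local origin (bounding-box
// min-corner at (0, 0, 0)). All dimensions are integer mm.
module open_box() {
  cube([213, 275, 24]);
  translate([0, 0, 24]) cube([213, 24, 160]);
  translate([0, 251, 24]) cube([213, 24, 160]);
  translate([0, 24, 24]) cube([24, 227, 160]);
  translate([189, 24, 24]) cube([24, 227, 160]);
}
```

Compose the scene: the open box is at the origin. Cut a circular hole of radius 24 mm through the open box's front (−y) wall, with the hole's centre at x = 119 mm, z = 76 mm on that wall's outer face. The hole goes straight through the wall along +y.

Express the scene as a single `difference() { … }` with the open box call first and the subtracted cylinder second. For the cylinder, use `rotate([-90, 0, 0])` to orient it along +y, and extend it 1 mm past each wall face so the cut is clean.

difference() {
  open_box();
  translate([119, -1, 76]) rotate([-90, 0, 0]) cylinder(h = 26, r = 24);
}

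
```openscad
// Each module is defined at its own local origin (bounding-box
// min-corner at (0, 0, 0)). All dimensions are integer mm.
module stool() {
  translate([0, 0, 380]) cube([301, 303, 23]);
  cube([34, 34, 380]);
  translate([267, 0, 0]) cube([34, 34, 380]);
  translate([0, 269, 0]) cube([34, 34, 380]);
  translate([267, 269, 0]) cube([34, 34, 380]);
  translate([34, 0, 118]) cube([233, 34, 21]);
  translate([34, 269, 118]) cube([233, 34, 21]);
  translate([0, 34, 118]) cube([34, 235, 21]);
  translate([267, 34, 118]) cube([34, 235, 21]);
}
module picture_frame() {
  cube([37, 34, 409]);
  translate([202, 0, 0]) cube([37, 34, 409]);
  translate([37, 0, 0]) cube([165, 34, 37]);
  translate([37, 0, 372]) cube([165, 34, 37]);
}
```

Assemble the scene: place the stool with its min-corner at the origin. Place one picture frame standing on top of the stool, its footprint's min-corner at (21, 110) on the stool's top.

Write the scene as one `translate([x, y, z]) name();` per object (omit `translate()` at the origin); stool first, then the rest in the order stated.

stool();
translate([21, 110, 403]) picture_frame();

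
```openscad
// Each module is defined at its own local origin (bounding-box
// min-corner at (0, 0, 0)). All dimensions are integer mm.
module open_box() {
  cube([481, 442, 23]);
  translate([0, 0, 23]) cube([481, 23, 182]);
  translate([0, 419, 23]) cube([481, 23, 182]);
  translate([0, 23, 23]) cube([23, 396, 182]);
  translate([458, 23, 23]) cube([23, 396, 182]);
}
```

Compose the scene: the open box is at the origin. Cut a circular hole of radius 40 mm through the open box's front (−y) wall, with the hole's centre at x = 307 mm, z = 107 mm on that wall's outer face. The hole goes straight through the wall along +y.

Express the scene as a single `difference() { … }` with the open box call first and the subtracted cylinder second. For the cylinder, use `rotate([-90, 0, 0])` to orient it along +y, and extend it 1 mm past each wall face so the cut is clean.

difference() {
  open_box();
  translate([307, -1, 107]) rotate([-90, 0, 0]) cylinder(h = 25, r = 40);
}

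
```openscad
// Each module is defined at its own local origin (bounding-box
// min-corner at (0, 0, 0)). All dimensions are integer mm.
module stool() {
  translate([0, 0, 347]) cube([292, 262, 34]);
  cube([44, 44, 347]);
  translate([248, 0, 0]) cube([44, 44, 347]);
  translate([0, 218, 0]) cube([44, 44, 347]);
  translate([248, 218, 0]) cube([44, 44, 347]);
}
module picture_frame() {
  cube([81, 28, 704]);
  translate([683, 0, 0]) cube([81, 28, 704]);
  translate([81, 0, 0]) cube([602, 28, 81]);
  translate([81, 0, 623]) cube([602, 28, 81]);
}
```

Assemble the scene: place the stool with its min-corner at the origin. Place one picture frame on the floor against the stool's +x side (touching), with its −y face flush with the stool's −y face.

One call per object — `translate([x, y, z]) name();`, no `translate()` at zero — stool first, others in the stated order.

stool();
translate([292, 0, 0]) picture_frame();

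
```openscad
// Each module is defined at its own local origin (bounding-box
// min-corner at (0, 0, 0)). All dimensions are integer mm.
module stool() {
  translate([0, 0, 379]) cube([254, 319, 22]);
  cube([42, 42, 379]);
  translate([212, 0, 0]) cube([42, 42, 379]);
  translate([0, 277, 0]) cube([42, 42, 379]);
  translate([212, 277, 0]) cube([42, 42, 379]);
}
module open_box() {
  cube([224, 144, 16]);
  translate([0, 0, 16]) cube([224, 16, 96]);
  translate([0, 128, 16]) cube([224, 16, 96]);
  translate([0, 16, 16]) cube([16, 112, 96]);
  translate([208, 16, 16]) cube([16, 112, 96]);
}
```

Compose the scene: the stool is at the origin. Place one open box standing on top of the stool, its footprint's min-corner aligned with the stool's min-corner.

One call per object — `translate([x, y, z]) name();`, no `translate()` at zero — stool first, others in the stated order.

stool();
translate([0, 0, 401]) open_box();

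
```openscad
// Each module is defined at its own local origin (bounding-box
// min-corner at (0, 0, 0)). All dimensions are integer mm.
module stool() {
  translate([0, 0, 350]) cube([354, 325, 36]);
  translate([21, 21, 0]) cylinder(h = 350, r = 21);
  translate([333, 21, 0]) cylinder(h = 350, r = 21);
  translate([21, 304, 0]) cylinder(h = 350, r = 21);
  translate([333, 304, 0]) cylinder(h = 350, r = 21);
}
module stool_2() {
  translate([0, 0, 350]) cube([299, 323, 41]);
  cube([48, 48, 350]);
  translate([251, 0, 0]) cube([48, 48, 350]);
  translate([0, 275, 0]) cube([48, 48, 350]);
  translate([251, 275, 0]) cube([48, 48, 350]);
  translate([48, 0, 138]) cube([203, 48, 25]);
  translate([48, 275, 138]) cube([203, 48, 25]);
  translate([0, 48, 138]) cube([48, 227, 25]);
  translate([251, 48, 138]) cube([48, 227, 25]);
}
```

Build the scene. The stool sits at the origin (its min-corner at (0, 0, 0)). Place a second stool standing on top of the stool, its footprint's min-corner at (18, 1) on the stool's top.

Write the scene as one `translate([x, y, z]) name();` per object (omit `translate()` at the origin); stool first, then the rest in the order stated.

stool();
translate([18, 1, 386]) stool_2();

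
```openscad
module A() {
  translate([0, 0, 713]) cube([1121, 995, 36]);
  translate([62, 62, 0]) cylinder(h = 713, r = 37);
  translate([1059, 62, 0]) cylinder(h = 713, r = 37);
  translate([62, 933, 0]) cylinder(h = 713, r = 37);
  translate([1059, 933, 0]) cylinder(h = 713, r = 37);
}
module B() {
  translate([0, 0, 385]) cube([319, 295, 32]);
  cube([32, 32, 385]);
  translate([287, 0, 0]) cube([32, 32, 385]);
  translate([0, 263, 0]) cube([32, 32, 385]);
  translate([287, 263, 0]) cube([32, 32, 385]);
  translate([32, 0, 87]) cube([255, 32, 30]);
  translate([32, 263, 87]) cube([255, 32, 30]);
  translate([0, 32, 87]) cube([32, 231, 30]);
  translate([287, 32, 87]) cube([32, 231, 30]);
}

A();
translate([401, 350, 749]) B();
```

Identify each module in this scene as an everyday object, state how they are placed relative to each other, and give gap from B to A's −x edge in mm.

The stool's min-x is at 401; the table's min-x is 0; gap = 401 mm.

A is a table. B is a stool. The stool is on top of the table, centred. The gap from the stool to the table's −x edge is 401 mm.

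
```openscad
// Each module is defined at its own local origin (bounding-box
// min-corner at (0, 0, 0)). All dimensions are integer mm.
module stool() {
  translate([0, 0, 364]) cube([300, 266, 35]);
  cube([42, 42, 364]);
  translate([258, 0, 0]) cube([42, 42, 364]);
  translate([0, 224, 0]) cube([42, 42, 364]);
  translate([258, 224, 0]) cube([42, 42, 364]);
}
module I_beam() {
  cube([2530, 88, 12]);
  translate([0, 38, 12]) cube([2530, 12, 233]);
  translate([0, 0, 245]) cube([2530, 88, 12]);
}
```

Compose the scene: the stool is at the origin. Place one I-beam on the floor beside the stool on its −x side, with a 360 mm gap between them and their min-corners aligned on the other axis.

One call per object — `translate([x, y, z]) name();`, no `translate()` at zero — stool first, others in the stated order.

stool();
translate([-2890, 0, 0]) I_beam();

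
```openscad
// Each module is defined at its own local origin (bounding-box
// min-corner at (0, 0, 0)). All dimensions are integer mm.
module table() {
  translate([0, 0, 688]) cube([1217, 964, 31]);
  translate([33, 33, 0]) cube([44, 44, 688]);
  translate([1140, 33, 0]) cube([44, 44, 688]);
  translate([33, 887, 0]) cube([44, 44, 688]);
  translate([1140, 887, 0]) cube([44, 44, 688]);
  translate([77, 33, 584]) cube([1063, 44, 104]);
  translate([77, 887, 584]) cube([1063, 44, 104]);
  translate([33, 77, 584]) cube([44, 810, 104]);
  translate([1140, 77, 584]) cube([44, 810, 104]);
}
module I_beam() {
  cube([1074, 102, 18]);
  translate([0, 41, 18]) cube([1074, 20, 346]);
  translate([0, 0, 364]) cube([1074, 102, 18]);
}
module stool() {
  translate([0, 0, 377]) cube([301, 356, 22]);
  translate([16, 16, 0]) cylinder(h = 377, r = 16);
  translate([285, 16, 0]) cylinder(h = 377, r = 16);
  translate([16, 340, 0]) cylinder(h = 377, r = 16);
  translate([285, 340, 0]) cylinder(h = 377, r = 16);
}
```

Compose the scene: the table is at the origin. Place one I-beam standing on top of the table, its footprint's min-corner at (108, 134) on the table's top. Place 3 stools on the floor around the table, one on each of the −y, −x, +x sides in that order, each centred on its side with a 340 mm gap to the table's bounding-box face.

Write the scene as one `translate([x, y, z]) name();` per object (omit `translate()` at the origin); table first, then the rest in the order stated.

table();
translate([108, 134, 719]) I_beam();
translate([458, -696, 0]) stool();
translate([-641, 304, 0]) stool();
translate([1557, 304, 0]) stool();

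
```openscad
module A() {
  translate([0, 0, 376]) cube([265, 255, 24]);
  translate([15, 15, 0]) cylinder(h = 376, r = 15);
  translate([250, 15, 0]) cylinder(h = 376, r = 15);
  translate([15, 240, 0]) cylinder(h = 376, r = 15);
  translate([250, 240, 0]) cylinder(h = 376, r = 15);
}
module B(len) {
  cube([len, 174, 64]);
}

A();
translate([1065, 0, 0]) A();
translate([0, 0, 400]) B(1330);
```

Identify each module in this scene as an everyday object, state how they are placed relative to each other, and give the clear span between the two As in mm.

A is a stool. B is a beam. A beam spans the tops of two stools. The clear span between the two stools is 800 mm.

Second stool starts at x = 1065; first ends at x = 265; clear span = 1065 − 265 = 800 mm.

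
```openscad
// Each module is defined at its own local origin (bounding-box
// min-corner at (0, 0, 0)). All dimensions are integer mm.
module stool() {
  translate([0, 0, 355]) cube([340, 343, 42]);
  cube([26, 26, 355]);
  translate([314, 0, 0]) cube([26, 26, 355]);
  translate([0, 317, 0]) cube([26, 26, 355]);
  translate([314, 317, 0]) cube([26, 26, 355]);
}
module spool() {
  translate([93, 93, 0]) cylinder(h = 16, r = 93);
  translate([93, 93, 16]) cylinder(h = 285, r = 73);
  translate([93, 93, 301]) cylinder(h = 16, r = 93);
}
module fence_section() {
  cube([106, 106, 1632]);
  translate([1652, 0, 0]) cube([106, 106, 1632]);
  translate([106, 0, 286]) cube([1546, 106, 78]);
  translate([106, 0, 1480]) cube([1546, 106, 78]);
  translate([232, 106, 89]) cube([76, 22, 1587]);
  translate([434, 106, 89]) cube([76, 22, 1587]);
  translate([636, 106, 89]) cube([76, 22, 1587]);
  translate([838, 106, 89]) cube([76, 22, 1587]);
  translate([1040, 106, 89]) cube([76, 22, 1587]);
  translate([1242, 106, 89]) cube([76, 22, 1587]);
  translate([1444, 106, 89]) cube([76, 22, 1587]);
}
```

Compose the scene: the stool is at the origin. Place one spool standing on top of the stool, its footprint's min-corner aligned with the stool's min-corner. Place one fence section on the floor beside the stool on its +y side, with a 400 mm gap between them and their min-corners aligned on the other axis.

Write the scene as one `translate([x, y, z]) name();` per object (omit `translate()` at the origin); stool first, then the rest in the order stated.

stool();
translate([0, 0, 397]) spool();
translate([0, 743, 0]) fence_section();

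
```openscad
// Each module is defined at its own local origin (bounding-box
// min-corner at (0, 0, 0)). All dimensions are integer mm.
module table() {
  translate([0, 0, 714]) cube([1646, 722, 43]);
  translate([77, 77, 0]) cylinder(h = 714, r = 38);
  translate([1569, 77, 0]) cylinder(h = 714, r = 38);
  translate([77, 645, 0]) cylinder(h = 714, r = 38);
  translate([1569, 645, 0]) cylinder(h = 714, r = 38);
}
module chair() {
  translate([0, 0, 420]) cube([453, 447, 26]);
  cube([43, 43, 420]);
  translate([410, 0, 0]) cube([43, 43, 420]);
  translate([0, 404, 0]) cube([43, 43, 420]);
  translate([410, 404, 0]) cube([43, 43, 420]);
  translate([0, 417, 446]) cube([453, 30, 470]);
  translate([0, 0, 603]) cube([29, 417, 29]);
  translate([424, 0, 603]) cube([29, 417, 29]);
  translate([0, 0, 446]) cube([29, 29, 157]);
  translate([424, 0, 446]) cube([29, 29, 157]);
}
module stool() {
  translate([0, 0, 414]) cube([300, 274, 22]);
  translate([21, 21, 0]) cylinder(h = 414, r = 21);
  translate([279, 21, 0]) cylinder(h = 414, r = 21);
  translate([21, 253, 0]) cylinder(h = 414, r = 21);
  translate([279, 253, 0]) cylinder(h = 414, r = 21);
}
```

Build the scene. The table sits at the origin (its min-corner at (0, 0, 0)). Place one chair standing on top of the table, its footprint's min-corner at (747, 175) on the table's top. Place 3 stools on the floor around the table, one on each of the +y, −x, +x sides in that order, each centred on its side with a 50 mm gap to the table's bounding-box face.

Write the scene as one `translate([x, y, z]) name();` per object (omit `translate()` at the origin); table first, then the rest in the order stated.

table();
translate([747, 175, 757]) chair();
translate([673, 772, 0]) stool();
translate([-350, 224, 0]) stool();
translate([1696, 224, 0]) stool();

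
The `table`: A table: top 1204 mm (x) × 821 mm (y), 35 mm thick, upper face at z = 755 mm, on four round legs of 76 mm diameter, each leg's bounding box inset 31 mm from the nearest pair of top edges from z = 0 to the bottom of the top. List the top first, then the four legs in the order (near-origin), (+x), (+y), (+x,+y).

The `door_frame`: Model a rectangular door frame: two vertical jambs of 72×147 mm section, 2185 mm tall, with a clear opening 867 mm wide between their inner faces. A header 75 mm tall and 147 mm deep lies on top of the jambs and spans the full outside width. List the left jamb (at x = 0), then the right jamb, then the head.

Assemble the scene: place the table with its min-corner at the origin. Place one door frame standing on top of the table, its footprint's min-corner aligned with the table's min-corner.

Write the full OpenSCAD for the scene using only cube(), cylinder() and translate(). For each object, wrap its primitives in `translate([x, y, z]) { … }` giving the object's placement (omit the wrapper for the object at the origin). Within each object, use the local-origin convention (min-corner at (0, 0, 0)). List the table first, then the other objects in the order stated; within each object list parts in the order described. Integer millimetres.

translate([0, 0, 720]) cube([1204, 821, 35]);
translate([69, 69, 0]) cylinder(h = 720, r = 38);
translate([1135, 69, 0]) cylinder(h = 720, r = 38);
translate([69, 752, 0]) cylinder(h = 720, r = 38);
translate([1135, 752, 0]) cylinder(h = 720, r = 38);
translate([0, 0, 755]) {
  cube([72, 147, 2185]);
  translate([939, 0, 0]) cube([72, 147, 2185]);
  translate([0, 0, 2185]) cube([1011, 147, 75]);
}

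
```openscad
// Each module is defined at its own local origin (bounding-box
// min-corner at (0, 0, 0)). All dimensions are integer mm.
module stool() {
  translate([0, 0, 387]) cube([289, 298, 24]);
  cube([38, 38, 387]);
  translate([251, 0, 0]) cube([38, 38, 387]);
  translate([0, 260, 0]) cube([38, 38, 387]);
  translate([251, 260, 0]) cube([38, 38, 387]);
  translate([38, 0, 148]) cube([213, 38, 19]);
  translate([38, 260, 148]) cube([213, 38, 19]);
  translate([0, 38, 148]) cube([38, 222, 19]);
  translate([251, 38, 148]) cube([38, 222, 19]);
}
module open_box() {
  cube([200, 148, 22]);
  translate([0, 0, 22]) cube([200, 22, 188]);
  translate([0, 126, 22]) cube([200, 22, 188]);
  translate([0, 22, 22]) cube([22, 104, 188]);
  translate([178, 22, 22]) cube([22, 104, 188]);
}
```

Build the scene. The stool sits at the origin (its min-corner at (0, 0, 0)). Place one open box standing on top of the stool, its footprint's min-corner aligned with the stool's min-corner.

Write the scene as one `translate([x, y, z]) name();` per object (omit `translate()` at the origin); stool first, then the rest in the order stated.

stool();
translate([0, 0, 411]) open_box();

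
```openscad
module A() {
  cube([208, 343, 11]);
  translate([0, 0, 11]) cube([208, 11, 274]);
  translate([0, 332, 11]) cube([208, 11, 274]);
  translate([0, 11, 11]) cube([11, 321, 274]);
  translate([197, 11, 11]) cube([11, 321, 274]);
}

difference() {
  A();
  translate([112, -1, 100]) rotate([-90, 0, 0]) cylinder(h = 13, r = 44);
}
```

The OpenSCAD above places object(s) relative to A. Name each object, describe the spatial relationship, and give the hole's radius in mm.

A is an open box. The open box has a circular hole through its front wall. The hole's radius is 44 mm.

The subtracted cylinder has r = 44 mm.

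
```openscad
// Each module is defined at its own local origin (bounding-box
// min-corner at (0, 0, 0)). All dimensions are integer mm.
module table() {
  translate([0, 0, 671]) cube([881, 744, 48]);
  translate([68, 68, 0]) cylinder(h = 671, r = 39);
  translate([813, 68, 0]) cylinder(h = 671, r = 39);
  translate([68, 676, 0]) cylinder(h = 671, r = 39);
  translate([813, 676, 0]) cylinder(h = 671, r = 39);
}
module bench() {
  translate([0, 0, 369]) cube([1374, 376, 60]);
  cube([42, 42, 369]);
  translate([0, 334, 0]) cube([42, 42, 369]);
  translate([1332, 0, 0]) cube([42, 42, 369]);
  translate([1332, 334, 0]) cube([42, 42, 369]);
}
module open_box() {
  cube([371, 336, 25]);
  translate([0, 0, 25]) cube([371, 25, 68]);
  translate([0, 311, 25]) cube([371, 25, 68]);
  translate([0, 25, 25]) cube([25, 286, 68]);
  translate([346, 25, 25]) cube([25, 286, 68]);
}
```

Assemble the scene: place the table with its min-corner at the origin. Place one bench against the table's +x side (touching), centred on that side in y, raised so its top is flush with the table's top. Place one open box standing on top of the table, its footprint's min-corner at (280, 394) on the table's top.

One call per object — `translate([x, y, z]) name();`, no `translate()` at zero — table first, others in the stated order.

table();
translate([881, 184, 290]) bench();
translate([280, 394, 719]) open_box();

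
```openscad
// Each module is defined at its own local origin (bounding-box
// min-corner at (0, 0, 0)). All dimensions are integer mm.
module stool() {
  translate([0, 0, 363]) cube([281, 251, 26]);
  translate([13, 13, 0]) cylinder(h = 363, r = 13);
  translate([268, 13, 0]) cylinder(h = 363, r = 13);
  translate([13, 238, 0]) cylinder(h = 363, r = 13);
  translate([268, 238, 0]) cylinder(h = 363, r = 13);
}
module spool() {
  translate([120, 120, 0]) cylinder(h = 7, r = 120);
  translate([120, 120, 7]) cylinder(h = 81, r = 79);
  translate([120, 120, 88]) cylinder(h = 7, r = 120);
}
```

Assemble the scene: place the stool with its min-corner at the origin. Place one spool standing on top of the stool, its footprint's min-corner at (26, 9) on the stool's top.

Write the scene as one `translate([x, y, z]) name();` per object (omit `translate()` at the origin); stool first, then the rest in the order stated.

stool();
translate([26, 9, 389]) spool();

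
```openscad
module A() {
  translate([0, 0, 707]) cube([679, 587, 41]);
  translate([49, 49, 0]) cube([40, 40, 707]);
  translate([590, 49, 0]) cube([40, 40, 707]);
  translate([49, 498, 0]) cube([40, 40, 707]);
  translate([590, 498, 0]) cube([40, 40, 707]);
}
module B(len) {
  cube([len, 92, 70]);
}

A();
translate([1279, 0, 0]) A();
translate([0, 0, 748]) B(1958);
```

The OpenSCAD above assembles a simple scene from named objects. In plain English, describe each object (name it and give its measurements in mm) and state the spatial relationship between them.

A is a table with a 679×587 mm rectangular top, 41 mm thick, top surface at z = 748 mm, supported by four 40×40 mm square legs, each inset 49 mm from the nearest pair of top edges, running from the floor.

B is a rectangular beam 1958 mm long (x), 92 mm deep (y), 70 mm thick (z).

The beam spans the tops of two tables placed 600 mm apart, resting at z = 748 mm.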